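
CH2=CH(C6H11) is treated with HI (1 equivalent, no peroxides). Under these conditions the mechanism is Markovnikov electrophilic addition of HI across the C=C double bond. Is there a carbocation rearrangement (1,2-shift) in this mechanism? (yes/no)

yes

The first-formed carbocation is secondary.
The adjacent cyclohexyl carbon already bears 2 other carbon substituents and has a hydrogen to migrate; after a 1,2-hydride shift from that carbon the positive charge sits on a tertiary centre.
Tertiary is more stable than secondary, so the shift occurs.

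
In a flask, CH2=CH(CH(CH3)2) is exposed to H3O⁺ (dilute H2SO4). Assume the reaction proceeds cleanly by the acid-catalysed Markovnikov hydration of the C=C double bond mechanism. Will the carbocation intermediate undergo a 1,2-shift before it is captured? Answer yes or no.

yes

The first-formed carbocation is secondary.
The adjacent isopropyl carbon already bears 2 other carbon substituents and has a hydrogen to migrate; after a 1,2-hydride shift from that carbon the positive charge sits on a tertiary centre.
Tertiary is more stable than secondary, so the shift occurs.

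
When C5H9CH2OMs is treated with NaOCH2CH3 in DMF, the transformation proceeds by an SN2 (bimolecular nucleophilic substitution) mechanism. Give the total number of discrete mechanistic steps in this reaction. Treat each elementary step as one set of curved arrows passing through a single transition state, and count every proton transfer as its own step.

1

Step 1: Backside attack by CH3CH2O⁻ on the carbon bearing the mesylate: the new C–O bond forms as the C–O bond breaks, with Walden inversion at carbon.
Total: 1 elementary step.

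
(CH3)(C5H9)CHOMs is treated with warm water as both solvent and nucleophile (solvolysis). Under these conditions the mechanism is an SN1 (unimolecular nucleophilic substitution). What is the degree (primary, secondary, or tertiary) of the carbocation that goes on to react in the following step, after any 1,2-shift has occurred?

tertiary

Step 1: Unassisted departure of MsO⁻ (taking the C–O bonding pair) generates a secondary carbocation.
Step 2: A 1,2-hydride shift from the adjacent cyclopentyl carbon moves the positive charge from the secondary centre to an adjacent carbon, generating a more stable tertiary carbocation.
The cation rearranges from secondary to tertiary via a 1,2-hydride shift from the adjacent cyclopentyl carbon; the tertiary cation is what reacts next.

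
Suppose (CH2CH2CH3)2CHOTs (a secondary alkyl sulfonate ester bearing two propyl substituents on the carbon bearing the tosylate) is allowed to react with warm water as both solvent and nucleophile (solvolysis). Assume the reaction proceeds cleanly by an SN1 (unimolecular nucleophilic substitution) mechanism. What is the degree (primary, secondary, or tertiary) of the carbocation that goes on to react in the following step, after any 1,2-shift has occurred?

secondary

Step 1: Rate-determining heterolysis of the C–O bond gives TsO⁻ and a secondary carbocation.
No single 1,2-shift to an adjacent carbon would give a more-substituted cation, so no rearrangement occurs.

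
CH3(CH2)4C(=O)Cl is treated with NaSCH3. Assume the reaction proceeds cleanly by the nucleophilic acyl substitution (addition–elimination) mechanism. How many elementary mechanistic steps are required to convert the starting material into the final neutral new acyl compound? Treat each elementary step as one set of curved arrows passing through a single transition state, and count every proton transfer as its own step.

2

Step 1: A lone pair on the S of CH3S⁻ attacks the electrophilic acyl carbon; the π(C=O) electrons move onto oxygen, giving a tetrahedral intermediate.
Step 2: Elimination step: re-formation of the carbonyl π bond drives out Cl⁻, giving the new acyl compound.
Total: 2 elementary steps.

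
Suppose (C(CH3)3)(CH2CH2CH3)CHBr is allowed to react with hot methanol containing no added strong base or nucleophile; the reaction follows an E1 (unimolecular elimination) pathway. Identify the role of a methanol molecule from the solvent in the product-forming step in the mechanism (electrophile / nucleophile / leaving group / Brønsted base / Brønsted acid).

Brønsted base

Step 3: A methanol molecule (solvent) deprotonates a β-carbon; as the C–H bond breaks, those electrons form the new alkene π bond.
A methanol molecule from the solvent in the product-forming step accepts a proton in a proton-transfer step — a Brønsted base.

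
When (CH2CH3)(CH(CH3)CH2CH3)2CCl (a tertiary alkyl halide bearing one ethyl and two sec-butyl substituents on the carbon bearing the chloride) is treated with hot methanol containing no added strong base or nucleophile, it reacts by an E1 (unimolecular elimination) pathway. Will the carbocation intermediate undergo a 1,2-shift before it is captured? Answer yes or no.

no

The first-formed carbocation is tertiary.
No single 1,2-shift to an adjacent carbon would produce a more-substituted cation than the one already present, so no rearrangement occurs.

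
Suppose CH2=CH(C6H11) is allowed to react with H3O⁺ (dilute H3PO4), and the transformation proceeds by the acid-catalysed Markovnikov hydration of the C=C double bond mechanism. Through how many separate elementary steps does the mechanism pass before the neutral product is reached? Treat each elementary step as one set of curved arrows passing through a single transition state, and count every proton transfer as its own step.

Step 1: Protonation of the alkene by H3O⁺: the π bond acts as the nucleophile and picks up H⁺, giving the more stable (Markovnikov) secondary carbocation. H2O is released.
Step 2: A 1,2-hydride shift from the adjacent cyclohexyl carbon moves the positive charge from the secondary centre to an adjacent carbon, generating a more stable tertiary carbocation.
Step 3: A lone pair on the oxygen of H2O attacks the carbocation, forming a C–O bond and an oxonium ion (a protonated alcohol).
Step 4: Deprotonation of the oxonium ion by a water molecule delivers the neutral alcohol and regenerates the acid catalyst.
Total: 4 elementary steps.

4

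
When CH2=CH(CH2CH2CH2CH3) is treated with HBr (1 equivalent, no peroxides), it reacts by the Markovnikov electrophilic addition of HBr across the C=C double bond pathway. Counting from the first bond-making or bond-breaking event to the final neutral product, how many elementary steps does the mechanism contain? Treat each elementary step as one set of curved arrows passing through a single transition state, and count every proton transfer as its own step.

2

Step 1: The π electrons of the C=C bond attack a proton of HBr; Markovnikov addition places the new C–H on the less-substituted alkene carbon, so the positive charge ends up on the more-substituted carbon — a secondary carbocation. The H–Br bond breaks heterolytically, releasing Br⁻.
(No 1,2-shift: no single shift to an adjacent carbon would give a more stable cation.)
Step 2: The Br⁻ anion donates a lone pair to the carbocation, forming the new C–Br σ-bond and giving the neutral alkyl halide.
Total: 2 elementary steps.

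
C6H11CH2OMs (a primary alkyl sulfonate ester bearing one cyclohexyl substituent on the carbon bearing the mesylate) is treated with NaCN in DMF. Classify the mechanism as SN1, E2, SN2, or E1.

Conditions: a primary substrate with a strong nucleophile in the polar aprotic solvent DMF.
These conditions are the textbook signature of the SN2 pathway.
An unhindered substrate with a strong nucleophile in a polar aprotic solvent favours one-step backside displacement.

SN2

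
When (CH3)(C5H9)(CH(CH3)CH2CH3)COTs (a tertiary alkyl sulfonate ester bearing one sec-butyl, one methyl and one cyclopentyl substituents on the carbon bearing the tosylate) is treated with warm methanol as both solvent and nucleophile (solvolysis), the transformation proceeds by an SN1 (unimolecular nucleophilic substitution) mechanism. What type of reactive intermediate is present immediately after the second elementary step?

oxonium ion

Step 1: Unassisted departure of TsO⁻ (taking the C–O bonding pair) generates a tertiary carbocation.
Step 2: CH3OH donates an oxygen lone pair into the empty p orbital of the cation, giving a protonated ether (an oxonium ion).
After step 2 the species present is an oxonium ion.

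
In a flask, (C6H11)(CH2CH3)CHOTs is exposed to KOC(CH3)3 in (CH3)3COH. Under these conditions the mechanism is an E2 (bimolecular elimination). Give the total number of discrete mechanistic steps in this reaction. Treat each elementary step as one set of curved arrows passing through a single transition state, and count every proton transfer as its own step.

1

Step 1: The strong base (CH3)3CO⁻ removes a β-hydrogen; in the same concerted event the electrons of the breaking C–H bond form the new π(C=C) bond and the C–O σ-bond breaks, expelling TsO⁻. Anti-periplanar geometry; one transition state.
Total: 1 elementary step.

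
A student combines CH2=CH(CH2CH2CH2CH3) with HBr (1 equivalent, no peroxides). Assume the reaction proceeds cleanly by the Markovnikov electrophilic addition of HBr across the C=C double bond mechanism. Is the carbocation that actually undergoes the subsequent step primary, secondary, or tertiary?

Step 1: Electrophilic addition begins with the π(C=C) electrons forming a bond to the proton of HBr. Following Markovnikov's rule, the resulting cation is secondary. The H–Br bond breaks heterolytically, releasing Br⁻.
No single 1,2-shift to an adjacent carbon would give a more-substituted cation, so no rearrangement occurs.

secondary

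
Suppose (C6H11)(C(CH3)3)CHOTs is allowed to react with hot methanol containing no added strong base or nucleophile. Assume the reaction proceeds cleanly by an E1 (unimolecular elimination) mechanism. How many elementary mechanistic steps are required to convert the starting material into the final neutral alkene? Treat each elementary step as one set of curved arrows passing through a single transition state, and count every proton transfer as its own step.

Step 1: Ionisation: the C–O σ-bond cleaves heterolytically; both bonding electrons depart with TsO⁻, leaving a secondary carbocation at the α-carbon.
Step 2: Carbocation rearrangement: a 1,2-hydride shift from the adjacent cyclohexyl carbon converts the initially-formed secondary cation into the more stable tertiary cation.
Step 3: A weak base (a methanol molecule from the solvent) removes a proton from a carbon adjacent to the cationic centre; the electrons of that C–H bond become the new π(C=C) bond, giving the alkene.
Total: 3 elementary steps.

3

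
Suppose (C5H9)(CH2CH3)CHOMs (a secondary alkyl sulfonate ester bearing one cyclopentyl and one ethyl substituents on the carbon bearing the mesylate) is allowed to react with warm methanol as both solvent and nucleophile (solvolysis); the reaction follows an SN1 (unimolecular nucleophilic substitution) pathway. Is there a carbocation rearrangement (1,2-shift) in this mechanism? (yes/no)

yes

The first-formed carbocation is secondary.
The adjacent cyclopentyl carbon already bears 2 other carbon substituents and has a hydrogen to migrate; after a 1,2-hydride shift from that carbon the positive charge sits on a tertiary centre.
Tertiary is more stable than secondary, so the shift occurs.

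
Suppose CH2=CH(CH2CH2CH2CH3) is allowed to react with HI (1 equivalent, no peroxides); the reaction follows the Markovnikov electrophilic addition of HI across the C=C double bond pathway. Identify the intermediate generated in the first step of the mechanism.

secondary carbocation

Step 1: The π electrons of the C=C bond attack a proton of HI; Markovnikov addition places the new C–H on the less-substituted alkene carbon, so the positive charge ends up on the more-substituted carbon — a secondary carbocation. The H–I bond breaks heterolytically, releasing I⁻.
After step 1 the species present is a secondary carbocation.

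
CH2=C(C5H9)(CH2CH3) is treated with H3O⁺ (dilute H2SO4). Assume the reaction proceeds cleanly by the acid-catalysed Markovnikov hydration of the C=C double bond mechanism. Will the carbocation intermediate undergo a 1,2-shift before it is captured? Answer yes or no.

The first-formed carbocation is tertiary.
No single 1,2-shift to an adjacent carbon would produce a more-substituted cation than the one already present, so no rearrangement occurs.

no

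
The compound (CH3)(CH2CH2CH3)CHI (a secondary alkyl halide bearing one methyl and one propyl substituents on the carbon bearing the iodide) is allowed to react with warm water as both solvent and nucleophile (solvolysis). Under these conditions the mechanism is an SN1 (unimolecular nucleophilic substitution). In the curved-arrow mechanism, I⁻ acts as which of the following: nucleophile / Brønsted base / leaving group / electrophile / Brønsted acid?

Step 1: Unassisted departure of I⁻ (taking the C–I bonding pair) generates a secondary carbocation.
I⁻ departs with both electrons of the breaking σ-bond — that is the definition of a leaving group.

leaving group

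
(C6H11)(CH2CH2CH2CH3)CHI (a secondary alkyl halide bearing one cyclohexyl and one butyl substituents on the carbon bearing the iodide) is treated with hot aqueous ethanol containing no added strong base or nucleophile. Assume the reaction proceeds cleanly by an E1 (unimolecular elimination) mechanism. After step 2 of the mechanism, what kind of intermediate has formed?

tertiary carbocation

Step 1: Ionisation: the C–I σ-bond cleaves heterolytically; both bonding electrons depart with I⁻, leaving a secondary carbocation at the α-carbon.
Step 2: A 1,2-hydride shift from the adjacent cyclohexyl carbon moves the positive charge from the secondary centre to an adjacent carbon, generating a more stable tertiary carbocation.
After step 2 the species present is a tertiary carbocation.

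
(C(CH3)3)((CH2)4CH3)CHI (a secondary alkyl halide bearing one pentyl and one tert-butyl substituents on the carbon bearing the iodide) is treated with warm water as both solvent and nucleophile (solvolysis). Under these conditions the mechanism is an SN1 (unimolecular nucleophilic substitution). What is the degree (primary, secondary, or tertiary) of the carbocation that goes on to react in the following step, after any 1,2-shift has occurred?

tertiary

Step 1: The C–I bond breaks with both electrons going to the iodide; I⁻ leaves and a secondary carbocation remains.
Step 2: A 1,2-methyl shift from the adjacent tert-butyl carbon moves the positive charge from the secondary centre to an adjacent carbon, generating a more stable tertiary carbocation.
The cation rearranges from secondary to tertiary via a 1,2-methyl shift from the adjacent tert-butyl carbon; the tertiary cation is what reacts next.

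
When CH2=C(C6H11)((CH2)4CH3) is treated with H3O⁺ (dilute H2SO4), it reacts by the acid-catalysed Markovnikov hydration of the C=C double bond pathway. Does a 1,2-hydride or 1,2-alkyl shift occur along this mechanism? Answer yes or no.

The first-formed carbocation is tertiary.
No single 1,2-shift to an adjacent carbon would produce a more-substituted cation than the one already present, so no rearrangement occurs.

no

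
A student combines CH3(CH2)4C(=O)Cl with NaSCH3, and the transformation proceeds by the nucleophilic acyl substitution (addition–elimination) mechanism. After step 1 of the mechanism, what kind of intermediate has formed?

Step 1: Nucleophilic addition of CH3S⁻ to the acyl carbon breaks the π(C=O) bond and yields a tetrahedral, anionic intermediate.
After step 1 the species present is a tetrahedral intermediate.

tetrahedral intermediate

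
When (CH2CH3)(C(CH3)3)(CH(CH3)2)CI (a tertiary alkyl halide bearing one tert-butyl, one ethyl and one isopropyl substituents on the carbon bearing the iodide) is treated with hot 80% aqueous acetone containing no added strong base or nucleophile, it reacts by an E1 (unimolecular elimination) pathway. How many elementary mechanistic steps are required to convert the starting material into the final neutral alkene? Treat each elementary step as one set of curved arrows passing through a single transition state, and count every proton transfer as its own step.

2

Step 1: Rate-determining heterolysis of the C–I bond gives I⁻ and a tertiary carbocation.
(No 1,2-shift: no single shift to an adjacent carbon would give a more stable cation.)
Step 2: A weak base (a water molecule from the solvent) removes a proton from a carbon adjacent to the cationic centre; the electrons of that C–H bond become the new π(C=C) bond, giving the alkene.
Total: 2 elementary steps.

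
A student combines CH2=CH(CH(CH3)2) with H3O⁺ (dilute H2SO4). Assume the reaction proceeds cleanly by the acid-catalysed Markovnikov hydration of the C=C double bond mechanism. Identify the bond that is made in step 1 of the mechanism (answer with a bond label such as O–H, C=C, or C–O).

Step 1: Protonation of the alkene by H3O⁺: the π bond acts as the nucleophile and picks up H⁺, giving the more stable (Markovnikov) secondary carbocation. H2O is released.
The bond formed in this step is the C–H bond.

C–H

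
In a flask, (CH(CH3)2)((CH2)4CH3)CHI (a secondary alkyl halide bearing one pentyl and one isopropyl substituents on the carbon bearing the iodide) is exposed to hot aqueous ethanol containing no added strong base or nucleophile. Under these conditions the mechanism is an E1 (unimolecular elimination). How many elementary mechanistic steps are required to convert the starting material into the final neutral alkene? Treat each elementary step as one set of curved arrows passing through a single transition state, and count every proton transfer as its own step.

Step 1: The C–I bond breaks with both electrons going to the iodide; I⁻ leaves and a secondary carbocation remains.
Step 2: A hydride (H with its bonding pair) migrates from the adjacent isopropyl carbon to the cationic centre — a 1,2-hydride shift — upgrading the secondary cation to a tertiary one.
Step 3: Loss of a β-proton to a water (or ethanol) molecule of the solvent: the C–H bonding pair collapses toward the cationic carbon to form the C=C π bond, yielding the alkene.
Total: 3 elementary steps.

3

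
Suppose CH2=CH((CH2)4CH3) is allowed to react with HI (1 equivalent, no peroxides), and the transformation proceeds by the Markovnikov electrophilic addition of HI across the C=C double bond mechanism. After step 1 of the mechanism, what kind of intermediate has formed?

secondary carbocation

Step 1: Electrophilic addition begins with the π(C=C) electrons forming a bond to the proton of HI. Following Markovnikov's rule, the resulting cation is secondary. The H–I bond breaks heterolytically, releasing I⁻.
After step 1 the species present is a secondary carbocation.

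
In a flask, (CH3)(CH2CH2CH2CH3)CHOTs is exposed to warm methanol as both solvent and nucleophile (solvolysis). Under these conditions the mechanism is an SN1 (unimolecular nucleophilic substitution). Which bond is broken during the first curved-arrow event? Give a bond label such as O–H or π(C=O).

C–O

Step 1: Ionisation: the C–O σ-bond cleaves heterolytically; both bonding electrons depart with TsO⁻, leaving a secondary carbocation at the α-carbon.
The bond broken in this step is the C–O bond.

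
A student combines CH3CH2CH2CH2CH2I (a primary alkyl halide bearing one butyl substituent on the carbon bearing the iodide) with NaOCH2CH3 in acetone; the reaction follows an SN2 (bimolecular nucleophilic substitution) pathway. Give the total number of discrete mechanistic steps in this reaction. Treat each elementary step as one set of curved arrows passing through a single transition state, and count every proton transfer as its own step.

Step 1: Backside attack by CH3CH2O⁻ on the carbon bearing the iodide: the new C–O bond forms as the C–I bond breaks, with Walden inversion at carbon.
Total: 1 elementary step.

1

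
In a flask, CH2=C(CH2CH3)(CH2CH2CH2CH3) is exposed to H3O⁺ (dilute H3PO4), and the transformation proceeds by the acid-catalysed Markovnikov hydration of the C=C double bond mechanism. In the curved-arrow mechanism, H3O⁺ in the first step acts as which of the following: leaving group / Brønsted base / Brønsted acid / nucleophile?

Brønsted acid

Step 1: Electrophilic addition begins with the π(C=C) electrons forming a bond to the proton of H3O⁺. Following Markovnikov's rule, the resulting cation is tertiary. H2O is released.
H3O⁺ in the first step donates a proton in a proton-transfer step — a Brønsted acid.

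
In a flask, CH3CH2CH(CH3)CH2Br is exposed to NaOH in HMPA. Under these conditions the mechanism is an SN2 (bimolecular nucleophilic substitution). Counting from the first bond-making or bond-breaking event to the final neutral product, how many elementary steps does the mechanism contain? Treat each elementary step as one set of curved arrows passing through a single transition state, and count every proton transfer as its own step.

Step 1: Backside attack by OH⁻ on the carbon bearing the bromide: the new C–O bond forms as the C–Br bond breaks, with Walden inversion at carbon.
Total: 1 elementary step.

1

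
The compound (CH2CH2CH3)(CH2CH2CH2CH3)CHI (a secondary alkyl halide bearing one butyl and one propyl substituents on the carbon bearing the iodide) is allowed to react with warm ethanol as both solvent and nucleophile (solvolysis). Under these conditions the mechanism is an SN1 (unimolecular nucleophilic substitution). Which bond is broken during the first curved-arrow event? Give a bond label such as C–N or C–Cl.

C–I

Step 1: Unassisted departure of I⁻ (taking the C–I bonding pair) generates a secondary carbocation.
The bond broken in this step is the C–I bond.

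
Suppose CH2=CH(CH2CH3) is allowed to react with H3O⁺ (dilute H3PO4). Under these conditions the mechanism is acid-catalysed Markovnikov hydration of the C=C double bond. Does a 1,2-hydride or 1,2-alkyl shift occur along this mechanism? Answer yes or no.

The first-formed carbocation is secondary.
No single 1,2-shift to an adjacent carbon would produce a more-substituted cation than the one already present, so no rearrangement occurs.

no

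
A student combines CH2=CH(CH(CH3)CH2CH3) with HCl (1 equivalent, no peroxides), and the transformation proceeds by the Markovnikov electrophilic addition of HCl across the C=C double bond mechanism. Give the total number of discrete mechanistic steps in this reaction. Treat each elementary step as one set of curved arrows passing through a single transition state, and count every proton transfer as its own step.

3

Step 1: Protonation of the alkene by HCl: the π bond acts as the nucleophile and picks up H⁺, giving the more stable (Markovnikov) secondary carbocation. The H–Cl bond breaks heterolytically, releasing Cl⁻.
Step 2: A 1,2-hydride shift from the adjacent sec-butyl carbon moves the positive charge from the secondary centre to an adjacent carbon, generating a more stable tertiary carbocation.
Step 3: Nucleophilic attack by Cl⁻ on the carbocation completes the addition, giving R–Cl.
Total: 3 elementary steps.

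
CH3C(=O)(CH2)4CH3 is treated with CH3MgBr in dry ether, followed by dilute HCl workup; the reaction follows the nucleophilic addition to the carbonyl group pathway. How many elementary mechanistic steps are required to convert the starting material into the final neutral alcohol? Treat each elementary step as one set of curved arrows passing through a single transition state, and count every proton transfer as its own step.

2

Step 1: A lone pair / filled orbital on the carbanion-like carbon of CH3MgBr attacks the electrophilic carbonyl carbon; the π(C=O) electrons shift onto oxygen, producing a tetrahedral alkoxide intermediate.
Step 2: On dilute HCl workup the alkoxide oxygen is protonated, giving an alcohol.
Total: 2 elementary steps.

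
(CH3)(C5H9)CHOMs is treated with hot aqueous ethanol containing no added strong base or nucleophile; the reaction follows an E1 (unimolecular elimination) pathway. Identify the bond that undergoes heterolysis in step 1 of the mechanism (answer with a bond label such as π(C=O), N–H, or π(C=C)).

C–O

Step 1: Ionisation: the C–O σ-bond cleaves heterolytically; both bonding electrons depart with MsO⁻, leaving a secondary carbocation at the α-carbon.
The bond broken in this step is the C–O bond.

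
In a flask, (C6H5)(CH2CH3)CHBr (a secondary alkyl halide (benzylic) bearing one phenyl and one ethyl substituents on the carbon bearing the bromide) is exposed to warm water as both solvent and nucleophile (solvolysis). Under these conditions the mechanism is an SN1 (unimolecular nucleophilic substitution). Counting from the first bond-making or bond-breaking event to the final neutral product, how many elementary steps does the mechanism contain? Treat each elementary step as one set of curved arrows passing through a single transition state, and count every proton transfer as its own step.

3

Step 1: The C–Br bond breaks with both electrons going to the bromide; Br⁻ leaves and a secondary carbocation remains.
(No 1,2-shift: no single shift to an adjacent carbon would give a more stable cation.)
Step 2: H2O donates an oxygen lone pair into the empty p orbital of the cation, giving a protonated alcohol (an oxonium ion).
Step 3: Proton transfer from the O–H of the oxonium ion to a solvent molecule delivers the neutral alcohol.
Total: 3 elementary steps.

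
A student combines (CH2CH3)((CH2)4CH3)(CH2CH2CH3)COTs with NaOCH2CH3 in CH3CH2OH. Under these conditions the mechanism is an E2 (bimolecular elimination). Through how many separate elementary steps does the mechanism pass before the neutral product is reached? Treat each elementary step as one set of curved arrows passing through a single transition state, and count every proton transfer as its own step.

1

Step 1: The strong base CH3CH2O⁻ removes a β-hydrogen; in the same concerted event the electrons of the breaking C–H bond form the new π(C=C) bond and the C–O σ-bond breaks, expelling TsO⁻. Anti-periplanar geometry; one transition state.
Total: 1 elementary step.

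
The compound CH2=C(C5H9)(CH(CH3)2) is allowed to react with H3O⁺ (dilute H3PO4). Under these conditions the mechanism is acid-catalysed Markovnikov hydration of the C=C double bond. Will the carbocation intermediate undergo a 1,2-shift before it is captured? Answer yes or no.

The first-formed carbocation is tertiary.
No single 1,2-shift to an adjacent carbon would produce a more-substituted cation than the one already present, so no rearrangement occurs.

no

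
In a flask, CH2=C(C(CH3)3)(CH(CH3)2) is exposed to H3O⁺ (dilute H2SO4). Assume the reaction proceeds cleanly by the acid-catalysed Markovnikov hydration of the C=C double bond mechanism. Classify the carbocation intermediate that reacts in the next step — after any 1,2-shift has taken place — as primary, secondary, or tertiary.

tertiary

Step 1: The π electrons of the C=C bond attack a proton of H3O⁺; Markovnikov addition places the new C–H on the less-substituted alkene carbon, so the positive charge ends up on the more-substituted carbon — a tertiary carbocation. H2O is released.
No single 1,2-shift to an adjacent carbon would give a more-substituted cation, so no rearrangement occurs.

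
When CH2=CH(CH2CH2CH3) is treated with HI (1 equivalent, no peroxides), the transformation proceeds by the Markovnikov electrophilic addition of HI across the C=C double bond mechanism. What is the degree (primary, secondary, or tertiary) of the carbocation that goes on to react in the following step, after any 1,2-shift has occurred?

secondary

Step 1: Protonation of the alkene by HI: the π bond acts as the nucleophile and picks up H⁺, giving the more stable (Markovnikov) secondary carbocation. The H–I bond breaks heterolytically, releasing I⁻.
No single 1,2-shift to an adjacent carbon would give a more-substituted cation, so no rearrangement occurs.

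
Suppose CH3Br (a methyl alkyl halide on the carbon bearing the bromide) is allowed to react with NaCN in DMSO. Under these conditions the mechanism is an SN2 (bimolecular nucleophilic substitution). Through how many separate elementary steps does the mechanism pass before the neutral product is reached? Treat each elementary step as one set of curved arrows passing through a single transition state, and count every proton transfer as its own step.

1

Step 1: The cyanide nucleophile donates a lone pair from C to the α-carbon in a backside attack; simultaneously the C–Br σ-bond breaks and both of its electrons leave with Br⁻. One concerted step with inversion of configuration.
Total: 1 elementary step.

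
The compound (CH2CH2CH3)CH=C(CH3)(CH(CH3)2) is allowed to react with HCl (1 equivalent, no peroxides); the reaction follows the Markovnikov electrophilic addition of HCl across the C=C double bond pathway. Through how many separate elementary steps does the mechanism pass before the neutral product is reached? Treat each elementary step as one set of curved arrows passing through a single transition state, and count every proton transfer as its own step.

2

Step 1: Electrophilic addition begins with the π(C=C) electrons forming a bond to the proton of HCl. Following Markovnikov's rule, the resulting cation is tertiary. The H–Cl bond breaks heterolytically, releasing Cl⁻.
(No 1,2-shift: no single shift to an adjacent carbon would give a more stable cation.)
Step 2: Nucleophilic attack by Cl⁻ on the carbocation completes the addition, giving R–Cl.
Total: 2 elementary steps.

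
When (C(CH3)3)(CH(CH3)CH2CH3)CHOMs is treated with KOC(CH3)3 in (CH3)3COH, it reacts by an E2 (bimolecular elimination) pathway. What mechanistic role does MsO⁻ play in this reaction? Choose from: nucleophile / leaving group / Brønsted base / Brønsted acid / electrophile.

leaving group

Step 1: Concerted anti-periplanar elimination: (CH3)3CO⁻ abstracts a β-H while MsO⁻ leaves, and the C–H electrons become the new C=C π bond — all in a single transition state.
MsO⁻ departs with both electrons of the breaking σ-bond — that is the definition of a leaving group.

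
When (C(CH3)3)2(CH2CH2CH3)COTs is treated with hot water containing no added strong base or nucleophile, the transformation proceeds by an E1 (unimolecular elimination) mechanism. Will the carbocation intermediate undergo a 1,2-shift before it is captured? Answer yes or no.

no

The first-formed carbocation is tertiary.
No single 1,2-shift to an adjacent carbon would produce a more-substituted cation than the one already present, so no rearrangement occurs.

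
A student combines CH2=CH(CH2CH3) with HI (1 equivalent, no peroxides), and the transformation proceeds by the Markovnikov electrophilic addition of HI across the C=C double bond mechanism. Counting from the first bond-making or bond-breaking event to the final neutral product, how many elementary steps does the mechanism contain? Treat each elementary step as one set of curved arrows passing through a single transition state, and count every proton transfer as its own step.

2

Step 1: Protonation of the alkene by HI: the π bond acts as the nucleophile and picks up H⁺, giving the more stable (Markovnikov) secondary carbocation. The H–I bond breaks heterolytically, releasing I⁻.
(No 1,2-shift: no single shift to an adjacent carbon would give a more stable cation.)
Step 2: Nucleophilic attack by I⁻ on the carbocation completes the addition, giving R–I.
Total: 2 elementary steps.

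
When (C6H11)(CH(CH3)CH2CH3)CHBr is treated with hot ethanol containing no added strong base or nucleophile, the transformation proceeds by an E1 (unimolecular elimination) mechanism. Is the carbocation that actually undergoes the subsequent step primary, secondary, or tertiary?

tertiary

Step 1: The C–Br bond breaks with both electrons going to the bromide; Br⁻ leaves and a secondary carbocation remains.
Step 2: A 1,2-hydride shift from the adjacent cyclohexyl carbon moves the positive charge from the secondary centre to an adjacent carbon, generating a more stable tertiary carbocation.
The cation rearranges from secondary to tertiary via a 1,2-hydride shift from the adjacent cyclohexyl carbon; the tertiary cation is what reacts next.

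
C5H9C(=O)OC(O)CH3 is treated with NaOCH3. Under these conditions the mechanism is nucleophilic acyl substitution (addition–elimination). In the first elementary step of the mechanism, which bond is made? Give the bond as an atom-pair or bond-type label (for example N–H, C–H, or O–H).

C–O

Step 1: Nucleophilic addition of CH3O⁻ to the acyl carbon breaks the π(C=O) bond and yields a tetrahedral, anionic intermediate.
The bond formed in this step is the C–O bond.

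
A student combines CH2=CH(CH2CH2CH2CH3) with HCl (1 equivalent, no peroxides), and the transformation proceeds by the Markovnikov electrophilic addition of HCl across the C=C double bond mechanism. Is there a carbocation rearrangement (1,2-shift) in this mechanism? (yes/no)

no

The first-formed carbocation is secondary.
No single 1,2-shift to an adjacent carbon would produce a more-substituted cation than the one already present, so no rearrangement occurs.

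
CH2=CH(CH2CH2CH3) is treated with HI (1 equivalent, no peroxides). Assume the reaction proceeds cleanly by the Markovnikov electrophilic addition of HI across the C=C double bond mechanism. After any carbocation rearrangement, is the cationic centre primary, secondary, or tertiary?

secondary

Step 1: Electrophilic addition begins with the π(C=C) electrons forming a bond to the proton of HI. Following Markovnikov's rule, the resulting cation is secondary. The H–I bond breaks heterolytically, releasing I⁻.
No single 1,2-shift to an adjacent carbon would give a more-substituted cation, so no rearrangement occurs.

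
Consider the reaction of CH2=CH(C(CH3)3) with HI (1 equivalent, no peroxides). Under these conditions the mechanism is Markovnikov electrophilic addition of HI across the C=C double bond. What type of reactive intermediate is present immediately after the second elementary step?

Step 1: The π electrons of the C=C bond attack a proton of HI; Markovnikov addition places the new C–H on the less-substituted alkene carbon, so the positive charge ends up on the more-substituted carbon — a secondary carbocation. The H–I bond breaks heterolytically, releasing I⁻.
Step 2: A 1,2-methyl shift from the adjacent tert-butyl carbon moves the positive charge from the secondary centre to an adjacent carbon, generating a more stable tertiary carbocation.
After step 2 the species present is a tertiary carbocation.

tertiary carbocation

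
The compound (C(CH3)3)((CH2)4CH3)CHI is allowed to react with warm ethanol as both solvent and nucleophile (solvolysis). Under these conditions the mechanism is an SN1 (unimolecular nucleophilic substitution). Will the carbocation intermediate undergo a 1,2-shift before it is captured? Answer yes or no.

yes

The first-formed carbocation is secondary.
The adjacent tert-butyl carbon has no hydrogen but bears methyl groups; migration of one methyl with its bonding pair (a 1,2-methyl shift) places the charge on a tertiary centre.
Tertiary is more stable than secondary, so the shift occurs.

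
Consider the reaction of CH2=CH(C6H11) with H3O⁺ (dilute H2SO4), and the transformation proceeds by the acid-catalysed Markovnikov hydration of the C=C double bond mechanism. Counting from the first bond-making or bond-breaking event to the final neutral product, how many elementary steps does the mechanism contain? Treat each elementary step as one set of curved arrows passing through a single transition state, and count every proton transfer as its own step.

4

Step 1: Protonation of the alkene by H3O⁺: the π bond acts as the nucleophile and picks up H⁺, giving the more stable (Markovnikov) secondary carbocation. H2O is released.
Step 2: A hydride (H with its bonding pair) migrates from the adjacent cyclohexyl carbon to the cationic centre — a 1,2-hydride shift — upgrading the secondary cation to a tertiary one.
Step 3: Water acts as the nucleophile: an oxygen lone pair bonds to the cationic carbon, giving an oxonium-ion intermediate.
Step 4: Deprotonation of the oxonium ion by a water molecule delivers the neutral alcohol and regenerates the acid catalyst.
Total: 4 elementary steps.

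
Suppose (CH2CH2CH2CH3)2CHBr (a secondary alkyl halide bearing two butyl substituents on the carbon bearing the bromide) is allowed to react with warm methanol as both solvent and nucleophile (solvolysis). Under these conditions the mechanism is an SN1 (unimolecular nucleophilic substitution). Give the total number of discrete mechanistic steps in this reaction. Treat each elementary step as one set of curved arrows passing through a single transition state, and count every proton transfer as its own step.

Step 1: Unassisted departure of Br⁻ (taking the C–Br bonding pair) generates a secondary carbocation.
(No 1,2-shift: no single shift to an adjacent carbon would give a more stable cation.)
Step 2: A lone pair on the oxygen of CH3OH attacks the carbocation, forming a new C–O σ-bond and an oxonium ion.
Step 3: A second solvent molecule removes the proton on oxygen, giving the neutral ether product.
Total: 3 elementary steps.

3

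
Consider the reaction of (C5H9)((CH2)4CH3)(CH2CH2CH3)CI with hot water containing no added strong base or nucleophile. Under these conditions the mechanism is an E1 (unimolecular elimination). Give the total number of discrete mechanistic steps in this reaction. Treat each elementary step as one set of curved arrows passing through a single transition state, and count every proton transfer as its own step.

Step 1: Ionisation: the C–I σ-bond cleaves heterolytically; both bonding electrons depart with I⁻, leaving a tertiary carbocation at the α-carbon.
(No 1,2-shift: no single shift to an adjacent carbon would give a more stable cation.)
Step 2: Loss of a β-proton to a water molecule of the solvent: the C–H bonding pair collapses toward the cationic carbon to form the C=C π bond, yielding the alkene.
Total: 2 elementary steps.

2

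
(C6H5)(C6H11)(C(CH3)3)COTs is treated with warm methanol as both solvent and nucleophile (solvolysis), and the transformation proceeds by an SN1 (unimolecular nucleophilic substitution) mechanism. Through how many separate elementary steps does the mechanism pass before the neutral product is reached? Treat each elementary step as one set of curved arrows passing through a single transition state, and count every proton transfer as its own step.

3

Step 1: The C–O bond breaks with both electrons going to the tosylate; TsO⁻ leaves and a tertiary carbocation remains.
(No 1,2-shift: no single shift to an adjacent carbon would give a more stable cation.)
Step 2: A lone pair on the oxygen of CH3OH attacks the carbocation, forming a new C–O σ-bond and an oxonium ion.
Step 3: Proton transfer from the O–H of the oxonium ion to a solvent molecule delivers the neutral ether.
Total: 3 elementary steps.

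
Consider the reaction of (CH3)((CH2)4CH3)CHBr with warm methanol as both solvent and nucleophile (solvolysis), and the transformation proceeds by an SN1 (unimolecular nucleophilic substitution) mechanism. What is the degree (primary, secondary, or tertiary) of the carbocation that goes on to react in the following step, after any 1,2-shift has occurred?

secondary

Step 1: Rate-determining heterolysis of the C–Br bond gives Br⁻ and a secondary carbocation.
No single 1,2-shift to an adjacent carbon would give a more-substituted cation, so no rearrangement occurs.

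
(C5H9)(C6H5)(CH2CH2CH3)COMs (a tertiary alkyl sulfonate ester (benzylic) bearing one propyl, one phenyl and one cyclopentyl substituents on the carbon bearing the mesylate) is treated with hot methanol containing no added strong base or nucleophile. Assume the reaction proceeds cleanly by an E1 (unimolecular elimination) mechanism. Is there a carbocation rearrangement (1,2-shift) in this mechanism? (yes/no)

no

The first-formed carbocation is tertiary.
No single 1,2-shift to an adjacent carbon would produce a more-substituted cation than the one already present, so no rearrangement occurs.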